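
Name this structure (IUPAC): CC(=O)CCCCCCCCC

undecan-2-one

The longest chain bearing the carbonyl is 11 carbons long (undecane).
The highest-priority functional group is a ketone (C=O on an internal carbon), so the name ends in -one.
Number the chain so that numbering from this end puts the carbonyl group at C-2 rather than C-10.
With this numbering: the carbonyl at C-2.
Putting it together: undecan-2-one.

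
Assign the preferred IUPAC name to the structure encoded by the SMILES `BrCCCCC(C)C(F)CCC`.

1-bromo-6-fluoro-5-methylnonane

The longest continuous carbon chain has 9 atoms, so the parent hydride is nonane.
Choose the numbering such that the substituent locant set {1,5,6} is lower than {4,5,9} at the first point of difference.
That gives a bromo group at C-1; a fluoro group at C-6; a methyl group at C-5.
Substituent prefixes are cited in alphabetical order (multiplying prefixes like di-/tri- are ignored for ordering).
Putting it together: 1-bromo-6-fluoro-5-methylnonane.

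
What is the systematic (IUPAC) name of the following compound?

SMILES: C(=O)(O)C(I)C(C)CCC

The longest chain bearing the –COOH group is 6 carbons long (hexane).
The highest-priority functional group is a carboxylic acid (terminal –COOH), so the name ends in -oic acid.
The numbering direction is chosen so that the carboxylic acid carbon is C-1 by definition.
With this numbering: an iodo group at C-2; a methyl group at C-3.
The substituents are ordered alphabetically, ignoring any di-/tri- multipliers.
Assembling the pieces gives 2-iodo-3-methylhexanoic acid.

2-iodo-3-methylhexanoic acid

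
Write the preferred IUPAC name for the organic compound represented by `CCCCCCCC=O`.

octanal

The longest carbon chain that includes the –CHO group has 8 carbons, so the parent hydride is octane.
The principal characteristic group is an aldehyde (terminal –CHO), named with the suffix -al.
Number the chain so that the aldehyde carbon is C-1 by definition.
The name is octanal.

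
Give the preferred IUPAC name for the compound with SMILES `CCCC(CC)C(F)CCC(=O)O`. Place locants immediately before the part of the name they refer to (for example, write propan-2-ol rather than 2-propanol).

The longest chain bearing the –COOH group is 8 carbons long (octane).
The highest-priority functional group is a carboxylic acid (terminal –COOH), so the name ends in -oic acid.
Choose the numbering such that the carboxylic acid carbon is C-1 by definition.
With this numbering: an ethyl group at C-5; a fluoro group at C-4.
Substituent prefixes are cited in alphabetical order (multiplying prefixes like di-/tri- are ignored for ordering).
The name is 5-ethyl-4-fluorooctanoic acid.

5-ethyl-4-fluorooctanoic acid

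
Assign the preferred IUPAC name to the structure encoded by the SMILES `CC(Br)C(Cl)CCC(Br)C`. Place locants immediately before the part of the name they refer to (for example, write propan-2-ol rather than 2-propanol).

The parent chain contains 7 carbons (heptane).
Number the chain so that the substituent locant set {2,3,6} is lower than {2,5,6} at the first point of difference.
That gives bromo groups at C-2 and C-6; a chloro group at C-3.
Substituent prefixes are cited in alphabetical order (multiplying prefixes like di-/tri- are ignored for ordering).
Assembling the pieces gives 2,6-dibromo-3-chloroheptane.

2,6-dibromo-3-chloroheptane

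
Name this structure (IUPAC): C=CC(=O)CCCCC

oct-1-en-3-one

Counting along the main chain through the carbonyl and the multiple bond gives 8 carbons: the parent is octane.
The principal characteristic group is a ketone (C=O on an internal carbon), named with the suffix -one.
A C=C double bond in the chain gives the infix -ene-.
The numbering direction is chosen so that numbering from this end puts the carbonyl group at C-3 rather than C-6.
That gives the carbonyl at C-3; the double bond between C-1 and C-2.
Putting it together: oct-1-en-3-one.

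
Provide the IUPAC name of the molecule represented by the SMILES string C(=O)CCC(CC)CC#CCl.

The longest carbon chain that includes the –CHO group and the multiple bond has 7 carbons, so the parent hydride is heptane.
The principal characteristic group is an aldehyde (terminal –CHO), named with the suffix -al.
There is one C≡C triple bond, indicated by the ending -yne.
Number the chain so that the aldehyde carbon is C-1 by definition.
This places the triple bond between C-6 and C-7; a chloro group at C-7; an ethyl group at C-4.
Substituent prefixes are cited in alphabetical order (multiplying prefixes like di-/tri- are ignored for ordering).
Putting it together: 7-chloro-4-ethylhept-6-ynal.

7-chloro-4-ethylhept-6-ynal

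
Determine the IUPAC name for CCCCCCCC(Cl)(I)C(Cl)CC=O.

3,4-dichloro-4-iodoundecanal

Counting along the main chain through the –CHO group gives 11 carbons: the parent is undecane.
The principal characteristic group is an aldehyde (terminal –CHO), named with the suffix -al.
Number the chain so that the aldehyde carbon is C-1 by definition.
That gives chloro groups at C-3 and C-4; an iodo group at C-4.
Prefixes are listed alphabetically: chloro, iodo.
Putting it together: 3,4-dichloro-4-iodoundecanal.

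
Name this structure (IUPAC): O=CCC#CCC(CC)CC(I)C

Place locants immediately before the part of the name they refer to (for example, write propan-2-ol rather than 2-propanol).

The longest carbon chain that includes the –CHO group and the multiple bond has 9 carbons, so the parent hydride is nonane.
The highest-priority functional group is an aldehyde (terminal –CHO), so the name ends in -al.
The chain contains a C≡C triple bond, so the unsaturation ending is -yne.
The numbering direction is chosen so that the aldehyde carbon is C-1 by definition.
This places the triple bond between C-3 and C-4; an ethyl group at C-6; an iodo group at C-8.
Substituent prefixes are cited in alphabetical order (multiplying prefixes like di-/tri- are ignored for ordering).
The name is 6-ethyl-8-iodonon-3-ynal.

6-ethyl-8-iodonon-3-ynal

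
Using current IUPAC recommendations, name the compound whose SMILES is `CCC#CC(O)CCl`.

1-chlorohex-3-yn-2-ol

The longest chain bearing the –OH group and the multiple bond is 6 carbons long (hexane).
The highest-priority functional group is an alcohol (–OH), so the name ends in -ol.
The chain contains a C≡C triple bond, so the unsaturation ending is -yne.
Number the chain so that numbering from this end puts the hydroxyl group at C-2 rather than C-5.
With this numbering: the hydroxyl at C-2; the triple bond between C-3 and C-4; a chloro group at C-1.
The name is 1-chlorohex-3-yn-2-ol.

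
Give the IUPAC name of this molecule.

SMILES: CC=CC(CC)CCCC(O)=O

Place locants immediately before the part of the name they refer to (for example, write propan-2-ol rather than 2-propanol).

5-ethyloct-6-enoic acid

The longest chain bearing the –COOH group and the multiple bond is 8 carbons long (octane).
The highest-priority functional group is a carboxylic acid (terminal –COOH), so the name ends in -oic acid.
The chain contains a C=C double bond, so the unsaturation ending is -ene.
Number the chain so that the carboxylic acid carbon is C-1 by definition.
This places the double bond between C-6 and C-7; an ethyl group at C-5.
Putting it together: 5-ethyloct-6-enoic acid.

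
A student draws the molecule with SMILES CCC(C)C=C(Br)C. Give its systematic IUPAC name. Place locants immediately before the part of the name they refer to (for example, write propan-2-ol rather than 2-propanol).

2-bromo-4-methylhex-2-ene

Counting along the main chain through the multiple bond gives 6 carbons: the parent is hexane.
The chain contains a C=C double bond, so the unsaturation ending is -ene.
Number the chain so that numbering from this end puts the double bond at C-2 rather than C-4.
This places the double bond between C-2 and C-3; a bromo group at C-2; a methyl group at C-4.
Substituent prefixes are cited in alphabetical order (multiplying prefixes like di-/tri- are ignored for ordering).
Assembling the pieces gives 2-bromo-4-methylhex-2-ene.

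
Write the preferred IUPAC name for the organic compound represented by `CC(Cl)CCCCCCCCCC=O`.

The longest carbon chain that includes the –CHO group has 12 carbons, so the parent hydride is dodecane.
The highest-priority functional group is an aldehyde (terminal –CHO), so the name ends in -al.
The numbering direction is chosen so that the aldehyde carbon is C-1 by definition.
That gives a chloro group at C-11.
The name is 11-chlorododecanal.

11-chlorododecanal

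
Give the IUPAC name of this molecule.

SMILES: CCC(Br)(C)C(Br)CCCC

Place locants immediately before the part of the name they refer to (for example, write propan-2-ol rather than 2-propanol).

3,4-dibromo-3-methyloctane

The longest carbon chain is 8 atoms: the parent is octane.
Number the chain so that the substituent locant set {3,3,4} is lower than {5,6,6} at the first point of difference.
With this numbering: bromo groups at C-3 and C-4; a methyl group at C-3.
Prefixes are listed alphabetically: bromo, methyl.
Assembling the pieces gives 3,4-dibromo-3-methyloctane.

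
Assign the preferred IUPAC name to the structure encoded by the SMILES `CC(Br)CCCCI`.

The parent chain contains 6 carbons (hexane).
The numbering direction is chosen so that the substituent locant set {1,5} is lower than {2,6} at the first point of difference.
This places a bromo group at C-5; an iodo group at C-1.
Substituent prefixes are cited in alphabetical order (multiplying prefixes like di-/tri- are ignored for ordering).
Putting it together: 5-bromo-1-iodohexane.

5-bromo-1-iodohexane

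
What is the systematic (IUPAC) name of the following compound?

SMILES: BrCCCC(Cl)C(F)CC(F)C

1-bromo-4-chloro-5,7-difluorooctane

The parent chain contains 8 carbons (octane).
Number the chain so that the substituent locant set {1,4,5,7} is lower than {2,4,5,8} at the first point of difference.
This places a bromo group at C-1; a chloro group at C-4; fluoro groups at C-5 and C-7.
Substituent prefixes are cited in alphabetical order (multiplying prefixes like di-/tri- are ignored for ordering).
Putting it together: 1-bromo-4-chloro-5,7-difluorooctane.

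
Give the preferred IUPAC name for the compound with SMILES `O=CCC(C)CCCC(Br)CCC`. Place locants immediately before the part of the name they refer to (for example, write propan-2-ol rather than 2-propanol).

7-bromo-3-methyldecanal

The longest chain bearing the –CHO group is 10 carbons long (decane).
An aldehyde (terminal –CHO) is the principal characteristic group, giving the suffix -al.
Number the chain so that the aldehyde carbon is C-1 by definition.
With this numbering: a bromo group at C-7; a methyl group at C-3.
The substituents are ordered alphabetically, ignoring any di-/tri- multipliers.
Putting it together: 7-bromo-3-methyldecanal.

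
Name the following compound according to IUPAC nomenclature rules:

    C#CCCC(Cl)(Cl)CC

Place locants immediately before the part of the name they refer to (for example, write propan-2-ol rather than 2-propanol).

Counting along the main chain through the multiple bond gives 7 carbons: the parent is heptane.
The chain contains a C≡C triple bond, so the unsaturation ending is -yne.
Choose the numbering such that numbering from this end puts the triple bond at C-1 rather than C-6.
This places the triple bond between C-1 and C-2; two chloro groups at C-5.
Putting it together: 5,5-dichlorohept-1-yne.

5,5-dichlorohept-1-yne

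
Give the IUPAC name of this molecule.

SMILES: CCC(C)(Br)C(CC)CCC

The longest carbon chain is 7 atoms: the parent is heptane.
Choose the numbering such that the substituent locant set {3,3,4} is lower than {4,5,5} at the first point of difference.
This places a bromo group at C-3; an ethyl group at C-4; a methyl group at C-3.
Prefixes are listed alphabetically: bromo, ethyl, methyl.
Assembling the pieces gives 3-bromo-4-ethyl-3-methylheptane.

3-bromo-4-ethyl-3-methylheptane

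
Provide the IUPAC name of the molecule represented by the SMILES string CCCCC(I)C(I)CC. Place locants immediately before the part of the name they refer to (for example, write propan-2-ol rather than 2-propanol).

3,4-diiodooctane

The longest carbon chain is 8 atoms: the parent is octane.
The numbering direction is chosen so that the substituent locant set {3,4} is lower than {5,6} at the first point of difference.
That gives iodo groups at C-3 and C-4.
The name is 3,4-diiodooctane.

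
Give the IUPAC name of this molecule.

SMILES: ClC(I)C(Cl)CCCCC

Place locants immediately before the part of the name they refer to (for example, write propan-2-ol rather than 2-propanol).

The longest carbon chain is 7 atoms: the parent is heptane.
The numbering direction is chosen so that the substituent locant set {1,1,2} is lower than {6,7,7} at the first point of difference.
This places chloro groups at C-1 and C-2; an iodo group at C-1.
Substituent prefixes are cited in alphabetical order (multiplying prefixes like di-/tri- are ignored for ordering).
The name is 1,2-dichloro-1-iodoheptane.

1,2-dichloro-1-iodoheptane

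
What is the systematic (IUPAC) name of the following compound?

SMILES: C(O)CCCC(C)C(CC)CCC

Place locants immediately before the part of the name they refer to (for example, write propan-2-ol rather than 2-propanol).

6-ethyl-5-methylnonan-1-ol

The longest chain bearing the –OH group is 9 carbons long (nonane).
The principal characteristic group is an alcohol (–OH), named with the suffix -ol.
The numbering direction is chosen so that numbering from this end puts the hydroxyl group at C-1 rather than C-9.
That gives the hydroxyl at C-1; an ethyl group at C-6; a methyl group at C-5.
The substituents are ordered alphabetically, ignoring any di-/tri- multipliers.
Putting it together: 6-ethyl-5-methylnonan-1-ol.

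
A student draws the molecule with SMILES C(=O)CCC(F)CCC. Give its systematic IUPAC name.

Counting along the main chain through the –CHO group gives 7 carbons: the parent is heptane.
The principal characteristic group is an aldehyde (terminal –CHO), named with the suffix -al.
Number the chain so that the aldehyde carbon is C-1 by definition.
With this numbering: a fluoro group at C-4.
The name is 4-fluoroheptanal.

4-fluoroheptanal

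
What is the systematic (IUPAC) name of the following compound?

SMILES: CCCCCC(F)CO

2-fluoroheptan-1-ol

Counting along the main chain through the –OH group gives 7 carbons: the parent is heptane.
The highest-priority functional group is an alcohol (–OH), so the name ends in -ol.
Choose the numbering such that numbering from this end puts the hydroxyl group at C-1 rather than C-7.
With this numbering: the hydroxyl at C-1; a fluoro group at C-2.
Assembling the pieces gives 2-fluoroheptan-1-ol.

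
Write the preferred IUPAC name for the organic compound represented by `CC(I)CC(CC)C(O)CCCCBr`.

Counting along the main chain through the –OH group gives 9 carbons: the parent is nonane.
The principal characteristic group is an alcohol (–OH), named with the suffix -ol.
The numbering direction is chosen so that the substituent locant set {1,6,8} is lower than {2,4,9} at the first point of difference.
This places the hydroxyl at C-5; a bromo group at C-1; an ethyl group at C-6; an iodo group at C-8.
The substituents are ordered alphabetically, ignoring any di-/tri- multipliers.
Assembling the pieces gives 1-bromo-6-ethyl-8-iodononan-5-ol.

1-bromo-6-ethyl-8-iodononan-5-ol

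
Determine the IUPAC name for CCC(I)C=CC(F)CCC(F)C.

6,9-difluoro-3-iododec-4-ene

The longest chain bearing the multiple bond is 10 carbons long (decane).
A C=C double bond in the chain gives the infix -ene-.
Number the chain so that numbering from this end puts the double bond at C-4 rather than C-6.
With this numbering: the double bond between C-4 and C-5; fluoro groups at C-6 and C-9; an iodo group at C-3.
The substituents are ordered alphabetically, ignoring any di-/tri- multipliers.
Putting it together: 6,9-difluoro-3-iododec-4-ene.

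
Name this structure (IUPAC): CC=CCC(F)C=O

Counting along the main chain through the –CHO group and the multiple bond gives 6 carbons: the parent is hexane.
The principal characteristic group is an aldehyde (terminal –CHO), named with the suffix -al.
A C=C double bond in the chain gives the infix -ene-.
The numbering direction is chosen so that the aldehyde carbon is C-1 by definition.
That gives the double bond between C-4 and C-5; a fluoro group at C-2.
The name is 2-fluorohex-4-enal.

2-fluorohex-4-enal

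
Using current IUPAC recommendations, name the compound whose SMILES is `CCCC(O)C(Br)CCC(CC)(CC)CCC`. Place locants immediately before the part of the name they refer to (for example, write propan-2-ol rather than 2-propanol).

Counting along the main chain through the –OH group gives 11 carbons: the parent is undecane.
An alcohol (–OH) is the principal characteristic group, giving the suffix -ol.
Number the chain so that numbering from this end puts the hydroxyl group at C-4 rather than C-8.
That gives the hydroxyl at C-4; a bromo group at C-5; two ethyl groups at C-8.
The substituents are ordered alphabetically, ignoring any di-/tri- multipliers.
The name is 5-bromo-8,8-diethylundecan-4-ol.

5-bromo-8,8-diethylundecan-4-ol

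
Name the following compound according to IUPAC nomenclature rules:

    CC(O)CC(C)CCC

4-methylheptan-2-ol

The longest chain bearing the –OH group is 7 carbons long (heptane).
The highest-priority functional group is an alcohol (–OH), so the name ends in -ol.
The numbering direction is chosen so that numbering from this end puts the hydroxyl group at C-2 rather than C-6.
That gives the hydroxyl at C-2; a methyl group at C-4.
Assembling the pieces gives 4-methylheptan-2-ol.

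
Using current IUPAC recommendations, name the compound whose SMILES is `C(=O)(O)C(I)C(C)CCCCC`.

2-iodo-3-methyloctanoic acid

The longest carbon chain that includes the –COOH group has 8 carbons, so the parent hydride is octane.
The principal characteristic group is a carboxylic acid (terminal –COOH), named with the suffix -oic acid.
The numbering direction is chosen so that the carboxylic acid carbon is C-1 by definition.
That gives an iodo group at C-2; a methyl group at C-3.
Substituent prefixes are cited in alphabetical order (multiplying prefixes like di-/tri- are ignored for ordering).
Assembling the pieces gives 2-iodo-3-methyloctanoic acid.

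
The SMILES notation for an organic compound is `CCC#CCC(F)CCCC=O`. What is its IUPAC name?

The longest carbon chain that includes the –CHO group and the multiple bond has 10 carbons, so the parent hydride is decane.
The highest-priority functional group is an aldehyde (terminal –CHO), so the name ends in -al.
The chain contains a C≡C triple bond, so the unsaturation ending is -yne.
The numbering direction is chosen so that the aldehyde carbon is C-1 by definition.
With this numbering: the triple bond between C-7 and C-8; a fluoro group at C-5.
The name is 5-fluorodec-7-ynal.

5-fluorodec-7-ynal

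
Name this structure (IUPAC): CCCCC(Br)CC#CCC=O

6-bromodec-3-ynal

The longest chain bearing the –CHO group and the multiple bond is 10 carbons long (decane).
The highest-priority functional group is an aldehyde (terminal –CHO), so the name ends in -al.
There is one C≡C triple bond, indicated by the ending -yne.
Choose the numbering such that the aldehyde carbon is C-1 by definition.
That gives the triple bond between C-3 and C-4; a bromo group at C-6.
The name is 6-bromodec-3-ynal.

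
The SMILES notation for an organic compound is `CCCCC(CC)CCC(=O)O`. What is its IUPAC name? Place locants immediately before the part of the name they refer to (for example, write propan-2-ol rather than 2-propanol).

4-ethyloctanoic acid

The longest chain bearing the –COOH group is 8 carbons long (octane).
A carboxylic acid (terminal –COOH) is the principal characteristic group, giving the suffix -oic acid.
Number the chain so that the carboxylic acid carbon is C-1 by definition.
With this numbering: an ethyl group at C-4.
Putting it together: 4-ethyloctanoic acid.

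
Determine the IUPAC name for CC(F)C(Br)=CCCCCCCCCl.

3-bromo-11-chloro-2-fluoroundec-3-ene

Counting along the main chain through the multiple bond gives 11 carbons: the parent is undecane.
A C=C double bond in the chain gives the infix -ene-.
Choose the numbering such that numbering from this end puts the double bond at C-3 rather than C-8.
This places the double bond between C-3 and C-4; a bromo group at C-3; a chloro group at C-11; a fluoro group at C-2.
Substituent prefixes are cited in alphabetical order (multiplying prefixes like di-/tri- are ignored for ordering).
Assembling the pieces gives 3-bromo-11-chloro-2-fluoroundec-3-ene.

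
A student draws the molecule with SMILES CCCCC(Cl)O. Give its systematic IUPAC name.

1-chloropentan-1-ol

Counting along the main chain through the –OH group gives 5 carbons: the parent is pentane.
The highest-priority functional group is an alcohol (–OH), so the name ends in -ol.
Number the chain so that numbering from this end puts the hydroxyl group at C-1 rather than C-5.
This places the hydroxyl at C-1; a chloro group at C-1.
Putting it together: 1-chloropentan-1-ol.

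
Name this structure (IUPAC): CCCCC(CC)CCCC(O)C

The longest chain bearing the –OH group is 10 carbons long (decane).
An alcohol (–OH) is the principal characteristic group, giving the suffix -ol.
Choose the numbering such that numbering from this end puts the hydroxyl group at C-2 rather than C-9.
With this numbering: the hydroxyl at C-2; an ethyl group at C-6.
Putting it together: 6-ethyldecan-2-ol.

6-ethyldecan-2-ol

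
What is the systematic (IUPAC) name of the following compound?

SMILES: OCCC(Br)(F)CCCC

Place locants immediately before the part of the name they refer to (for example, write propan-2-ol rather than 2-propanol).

3-bromo-3-fluoroheptan-1-ol

Counting along the main chain through the –OH group gives 7 carbons: the parent is heptane.
An alcohol (–OH) is the principal characteristic group, giving the suffix -ol.
The numbering direction is chosen so that numbering from this end puts the hydroxyl group at C-1 rather than C-7.
That gives the hydroxyl at C-1; a bromo group at C-3; a fluoro group at C-3.
Substituent prefixes are cited in alphabetical order (multiplying prefixes like di-/tri- are ignored for ordering).
Putting it together: 3-bromo-3-fluoroheptan-1-ol.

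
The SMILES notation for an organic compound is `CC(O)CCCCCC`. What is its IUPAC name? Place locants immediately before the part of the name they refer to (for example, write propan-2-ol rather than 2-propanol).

octan-2-ol

The longest carbon chain that includes the –OH group has 8 carbons, so the parent hydride is octane.
An alcohol (–OH) is the principal characteristic group, giving the suffix -ol.
Choose the numbering such that numbering from this end puts the hydroxyl group at C-2 rather than C-7.
That gives the hydroxyl at C-2.
Putting it together: octan-2-ol.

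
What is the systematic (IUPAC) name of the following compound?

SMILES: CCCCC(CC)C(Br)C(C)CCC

5-bromo-6-ethyl-4-methyldecane

The longest carbon chain is 10 atoms: the parent is decane.
The numbering direction is chosen so that the substituent locant set {4,5,6} is lower than {5,6,7} at the first point of difference.
That gives a bromo group at C-5; an ethyl group at C-6; a methyl group at C-4.
Prefixes are listed alphabetically: bromo, ethyl, methyl.
The name is 5-bromo-6-ethyl-4-methyldecane.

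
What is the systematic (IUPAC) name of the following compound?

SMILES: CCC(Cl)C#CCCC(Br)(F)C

The longest chain bearing the multiple bond is 9 carbons long (nonane).
The chain contains a C≡C triple bond, so the unsaturation ending is -yne.
Number the chain so that numbering from this end puts the triple bond at C-4 rather than C-5.
This places the triple bond between C-4 and C-5; a bromo group at C-8; a chloro group at C-3; a fluoro group at C-8.
The substituents are ordered alphabetically, ignoring any di-/tri- multipliers.
Putting it together: 8-bromo-3-chloro-8-fluoronon-4-yne.

8-bromo-3-chloro-8-fluoronon-4-yne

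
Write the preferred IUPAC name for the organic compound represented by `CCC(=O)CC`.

The longest chain bearing the carbonyl is 5 carbons long (pentane).
The principal characteristic group is a ketone (C=O on an internal carbon), named with the suffix -one.
The molecule is symmetric, so either numbering direction gives the same locants.
That gives the carbonyl at C-3.
The name is pentan-3-one.

pentan-3-one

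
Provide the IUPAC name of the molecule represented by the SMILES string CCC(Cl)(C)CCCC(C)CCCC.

3-chloro-3,7-dimethylundecane

The longest continuous carbon chain has 11 atoms, so the parent hydride is undecane.
Number the chain so that the substituent locant set {3,3,7} is lower than {5,9,9} at the first point of difference.
With this numbering: a chloro group at C-3; methyl groups at C-3 and C-7.
Prefixes are listed alphabetically: chloro, methyl.
Assembling the pieces gives 3-chloro-3,7-dimethylundecane.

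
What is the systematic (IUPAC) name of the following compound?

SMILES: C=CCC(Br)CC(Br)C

The longest chain bearing the multiple bond is 7 carbons long (heptane).
The chain contains a C=C double bond, so the unsaturation ending is -ene.
The numbering direction is chosen so that numbering from this end puts the double bond at C-1 rather than C-6.
With this numbering: the double bond between C-1 and C-2; bromo groups at C-4 and C-6.
The name is 4,6-dibromohept-1-ene.

4,6-dibromohept-1-ene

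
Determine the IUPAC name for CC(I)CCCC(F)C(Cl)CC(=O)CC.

The longest chain bearing the carbonyl is 11 carbons long (undecane).
A ketone (C=O on an internal carbon) is the principal characteristic group, giving the suffix -one.
The numbering direction is chosen so that numbering from this end puts the carbonyl group at C-3 rather than C-9.
That gives the carbonyl at C-3; a chloro group at C-5; a fluoro group at C-6; an iodo group at C-10.
Prefixes are listed alphabetically: chloro, fluoro, iodo.
Putting it together: 5-chloro-6-fluoro-10-iodoundecan-3-one.

5-chloro-6-fluoro-10-iodoundecan-3-one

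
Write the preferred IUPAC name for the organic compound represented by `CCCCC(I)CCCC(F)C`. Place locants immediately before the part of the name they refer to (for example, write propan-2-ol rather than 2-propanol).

2-fluoro-6-iododecane

The parent chain contains 10 carbons (decane).
The numbering direction is chosen so that the substituent locant set {2,6} is lower than {5,9} at the first point of difference.
This places a fluoro group at C-2; an iodo group at C-6.
The substituents are ordered alphabetically, ignoring any di-/tri- multipliers.
Putting it together: 2-fluoro-6-iododecane.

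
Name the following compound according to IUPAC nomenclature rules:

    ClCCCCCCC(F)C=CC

10-chloro-4-fluorodec-2-ene

The longest chain bearing the multiple bond is 10 carbons long (decane).
There is one C=C double bond, indicated by the ending -ene.
The numbering direction is chosen so that numbering from this end puts the double bond at C-2 rather than C-8.
With this numbering: the double bond between C-2 and C-3; a chloro group at C-10; a fluoro group at C-4.
Substituent prefixes are cited in alphabetical order (multiplying prefixes like di-/tri- are ignored for ordering).
Putting it together: 10-chloro-4-fluorodec-2-ene.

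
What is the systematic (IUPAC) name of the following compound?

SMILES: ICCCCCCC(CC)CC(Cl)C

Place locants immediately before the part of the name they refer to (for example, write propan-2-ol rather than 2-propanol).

The longest continuous carbon chain has 10 atoms, so the parent hydride is decane.
The numbering direction is chosen so that the substituent locant set {1,7,9} is lower than {2,4,10} at the first point of difference.
That gives a chloro group at C-9; an ethyl group at C-7; an iodo group at C-1.
Prefixes are listed alphabetically: chloro, ethyl, iodo.
Putting it together: 9-chloro-7-ethyl-1-iododecane.

9-chloro-7-ethyl-1-iododecane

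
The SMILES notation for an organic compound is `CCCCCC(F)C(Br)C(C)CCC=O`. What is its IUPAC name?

5-bromo-6-fluoro-4-methylundecanal

The longest chain bearing the –CHO group is 11 carbons long (undecane).
An aldehyde (terminal –CHO) is the principal characteristic group, giving the suffix -al.
Choose the numbering such that the aldehyde carbon is C-1 by definition.
That gives a bromo group at C-5; a fluoro group at C-6; a methyl group at C-4.
Prefixes are listed alphabetically: bromo, fluoro, methyl.
The name is 5-bromo-6-fluoro-4-methylundecanal.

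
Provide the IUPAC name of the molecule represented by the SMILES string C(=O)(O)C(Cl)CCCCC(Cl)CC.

2,7-dichlorononanoic acid

The longest carbon chain that includes the –COOH group has 9 carbons, so the parent hydride is nonane.
The highest-priority functional group is a carboxylic acid (terminal –COOH), so the name ends in -oic acid.
Number the chain so that the carboxylic acid carbon is C-1 by definition.
With this numbering: chloro groups at C-2 and C-7.
The name is 2,7-dichlorononanoic acid.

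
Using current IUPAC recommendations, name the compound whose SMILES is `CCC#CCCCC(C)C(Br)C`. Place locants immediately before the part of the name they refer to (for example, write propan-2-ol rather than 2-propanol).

9-bromo-8-methyldec-3-yne

The longest carbon chain that includes the multiple bond has 10 carbons, so the parent hydride is decane.
A C≡C triple bond in the chain gives the infix -yne-.
The numbering direction is chosen so that numbering from this end puts the triple bond at C-3 rather than C-7.
This places the triple bond between C-3 and C-4; a bromo group at C-9; a methyl group at C-8.
Substituent prefixes are cited in alphabetical order (multiplying prefixes like di-/tri- are ignored for ordering).
Putting it together: 9-bromo-8-methyldec-3-yne.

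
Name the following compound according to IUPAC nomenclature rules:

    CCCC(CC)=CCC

The longest chain bearing the multiple bond is 7 carbons long (heptane).
There is one C=C double bond, indicated by the ending -ene.
The numbering direction is chosen so that numbering from this end puts the double bond at C-3 rather than C-4.
That gives the double bond between C-3 and C-4; an ethyl group at C-4.
The name is 4-ethylhept-3-ene.

4-ethylhept-3-ene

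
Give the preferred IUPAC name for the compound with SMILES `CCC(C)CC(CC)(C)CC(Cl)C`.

The longest continuous carbon chain has 8 atoms, so the parent hydride is octane.
Choose the numbering such that the substituent locant set {2,4,4,6} is lower than {3,5,5,7} at the first point of difference.
This places a chloro group at C-2; an ethyl group at C-4; methyl groups at C-4 and C-6.
Prefixes are listed alphabetically: chloro, ethyl, methyl.
The name is 2-chloro-4-ethyl-4,6-dimethyloctane.

2-chloro-4-ethyl-4,6-dimethyloctane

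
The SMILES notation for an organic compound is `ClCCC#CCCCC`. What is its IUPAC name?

Counting along the main chain through the multiple bond gives 8 carbons: the parent is octane.
The chain contains a C≡C triple bond, so the unsaturation ending is -yne.
Number the chain so that numbering from this end puts the triple bond at C-3 rather than C-5.
This places the triple bond between C-3 and C-4; a chloro group at C-1.
Putting it together: 1-chlorooct-3-yne.

1-chlorooct-3-yne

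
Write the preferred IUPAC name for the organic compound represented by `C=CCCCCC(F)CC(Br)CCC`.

9-bromo-7-fluorododec-1-ene

The longest chain bearing the multiple bond is 12 carbons long (dodecane).
A C=C double bond in the chain gives the infix -ene-.
Choose the numbering such that numbering from this end puts the double bond at C-1 rather than C-11.
That gives the double bond between C-1 and C-2; a bromo group at C-9; a fluoro group at C-7.
Substituent prefixes are cited in alphabetical order (multiplying prefixes like di-/tri- are ignored for ordering).
Assembling the pieces gives 9-bromo-7-fluorododec-1-ene.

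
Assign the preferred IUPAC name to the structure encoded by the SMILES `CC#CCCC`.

Counting along the main chain through the multiple bond gives 6 carbons: the parent is hexane.
The chain contains a C≡C triple bond, so the unsaturation ending is -yne.
Number the chain so that numbering from this end puts the triple bond at C-2 rather than C-4.
This places the triple bond between C-2 and C-3.
Putting it together: hex-2-yne.

hex-2-yne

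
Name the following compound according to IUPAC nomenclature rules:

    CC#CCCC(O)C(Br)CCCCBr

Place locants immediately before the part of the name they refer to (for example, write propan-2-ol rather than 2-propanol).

Counting along the main chain through the –OH group and the multiple bond gives 11 carbons: the parent is undecane.
An alcohol (–OH) is the principal characteristic group, giving the suffix -ol.
A C≡C triple bond in the chain gives the infix -yne-.
Choose the numbering such that numbering from this end puts the triple bond at C-2 rather than C-9.
This places the hydroxyl at C-6; the triple bond between C-2 and C-3; bromo groups at C-7 and C-11.
Assembling the pieces gives 7,11-dibromoundec-2-yn-6-ol.

7,11-dibromoundec-2-yn-6-ol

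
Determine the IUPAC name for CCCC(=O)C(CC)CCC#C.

The longest chain bearing the carbonyl and the multiple bond is 9 carbons long (nonane).
The principal characteristic group is a ketone (C=O on an internal carbon), named with the suffix -one.
A C≡C triple bond in the chain gives the infix -yne-.
Number the chain so that numbering from this end puts the carbonyl group at C-4 rather than C-6.
With this numbering: the carbonyl at C-4; the triple bond between C-8 and C-9; an ethyl group at C-5.
Putting it together: 5-ethylnon-8-yn-4-one.

5-ethylnon-8-yn-4-one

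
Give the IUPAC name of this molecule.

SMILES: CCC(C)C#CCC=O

Counting along the main chain through the –CHO group and the multiple bond gives 7 carbons: the parent is heptane.
The highest-priority functional group is an aldehyde (terminal –CHO), so the name ends in -al.
The chain contains a C≡C triple bond, so the unsaturation ending is -yne.
Number the chain so that the aldehyde carbon is C-1 by definition.
This places the triple bond between C-3 and C-4; a methyl group at C-5.
Putting it together: 5-methylhept-3-ynal.

5-methylhept-3-ynal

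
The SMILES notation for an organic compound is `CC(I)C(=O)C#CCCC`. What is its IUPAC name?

Counting along the main chain through the carbonyl and the multiple bond gives 8 carbons: the parent is octane.
A ketone (C=O on an internal carbon) is the principal characteristic group, giving the suffix -one.
There is one C≡C triple bond, indicated by the ending -yne.
Choose the numbering such that numbering from this end puts the carbonyl group at C-3 rather than C-6.
That gives the carbonyl at C-3; the triple bond between C-4 and C-5; an iodo group at C-2.
Putting it together: 2-iodooct-4-yn-3-one.

2-iodooct-4-yn-3-one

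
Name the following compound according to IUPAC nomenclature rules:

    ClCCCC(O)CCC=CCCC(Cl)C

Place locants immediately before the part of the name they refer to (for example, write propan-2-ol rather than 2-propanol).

Counting along the main chain through the –OH group and the multiple bond gives 12 carbons: the parent is dodecane.
An alcohol (–OH) is the principal characteristic group, giving the suffix -ol.
The chain contains a C=C double bond, so the unsaturation ending is -ene.
The numbering direction is chosen so that numbering from this end puts the hydroxyl group at C-4 rather than C-9.
This places the hydroxyl at C-4; the double bond between C-7 and C-8; chloro groups at C-1 and C-11.
The name is 1,11-dichlorododec-7-en-4-ol.

1,11-dichlorododec-7-en-4-ol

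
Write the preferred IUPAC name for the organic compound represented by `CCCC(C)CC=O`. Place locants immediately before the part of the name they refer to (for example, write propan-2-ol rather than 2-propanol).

The longest carbon chain that includes the –CHO group has 6 carbons, so the parent hydride is hexane.
The principal characteristic group is an aldehyde (terminal –CHO), named with the suffix -al.
Number the chain so that the aldehyde carbon is C-1 by definition.
This places a methyl group at C-3.
Putting it together: 3-methylhexanal.

3-methylhexanal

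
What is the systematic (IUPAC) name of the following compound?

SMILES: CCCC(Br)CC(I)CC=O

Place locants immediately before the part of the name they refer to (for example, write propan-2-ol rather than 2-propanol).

5-bromo-3-iodooctanal

The longest chain bearing the –CHO group is 8 carbons long (octane).
An aldehyde (terminal –CHO) is the principal characteristic group, giving the suffix -al.
Number the chain so that the aldehyde carbon is C-1 by definition.
This places a bromo group at C-5; an iodo group at C-3.
Substituent prefixes are cited in alphabetical order (multiplying prefixes like di-/tri- are ignored for ordering).
Assembling the pieces gives 5-bromo-3-iodooctanal.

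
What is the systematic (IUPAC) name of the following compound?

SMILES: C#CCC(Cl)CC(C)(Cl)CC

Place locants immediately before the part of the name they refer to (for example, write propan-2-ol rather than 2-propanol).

The longest chain bearing the multiple bond is 8 carbons long (octane).
A C≡C triple bond in the chain gives the infix -yne-.
The numbering direction is chosen so that numbering from this end puts the triple bond at C-1 rather than C-7.
With this numbering: the triple bond between C-1 and C-2; chloro groups at C-4 and C-6; a methyl group at C-6.
The substituents are ordered alphabetically, ignoring any di-/tri- multipliers.
Putting it together: 4,6-dichloro-6-methyloct-1-yne.

4,6-dichloro-6-methyloct-1-yne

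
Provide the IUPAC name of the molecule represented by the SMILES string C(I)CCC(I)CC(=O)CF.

1-fluoro-4,7-diiodoheptan-2-one

The longest chain bearing the carbonyl is 7 carbons long (heptane).
The highest-priority functional group is a ketone (C=O on an internal carbon), so the name ends in -one.
Choose the numbering such that numbering from this end puts the carbonyl group at C-2 rather than C-6.
With this numbering: the carbonyl at C-2; a fluoro group at C-1; iodo groups at C-4 and C-7.
The substituents are ordered alphabetically, ignoring any di-/tri- multipliers.
The name is 1-fluoro-4,7-diiodoheptan-2-one.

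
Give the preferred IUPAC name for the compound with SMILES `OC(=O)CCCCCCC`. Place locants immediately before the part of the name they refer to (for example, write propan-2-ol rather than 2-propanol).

octanoic acid

Counting along the main chain through the –COOH group gives 8 carbons: the parent is octane.
A carboxylic acid (terminal –COOH) is the principal characteristic group, giving the suffix -oic acid.
Number the chain so that the carboxylic acid carbon is C-1 by definition.
Putting it together: octanoic acid.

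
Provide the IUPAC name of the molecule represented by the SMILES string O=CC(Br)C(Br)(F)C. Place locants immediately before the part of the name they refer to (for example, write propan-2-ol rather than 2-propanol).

Counting along the main chain through the –CHO group gives 4 carbons: the parent is butane.
The highest-priority functional group is an aldehyde (terminal –CHO), so the name ends in -al.
The numbering direction is chosen so that the aldehyde carbon is C-1 by definition.
That gives bromo groups at C-2 and C-3; a fluoro group at C-3.
The substituents are ordered alphabetically, ignoring any di-/tri- multipliers.
The name is 2,3-dibromo-3-fluorobutanal.

2,3-dibromo-3-fluorobutanal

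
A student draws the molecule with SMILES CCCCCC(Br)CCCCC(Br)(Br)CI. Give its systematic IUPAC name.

The parent chain contains 12 carbons (dodecane).
The numbering direction is chosen so that the substituent locant set {1,2,2,7} is lower than {6,11,11,12} at the first point of difference.
This places bromo groups at C-2 (×2) and C-7; an iodo group at C-1.
Substituent prefixes are cited in alphabetical order (multiplying prefixes like di-/tri- are ignored for ordering).
The name is 2,2,7-tribromo-1-iodododecane.

2,2,7-tribromo-1-iodododecane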